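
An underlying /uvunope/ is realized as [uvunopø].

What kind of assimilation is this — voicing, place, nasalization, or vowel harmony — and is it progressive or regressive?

vowel harmony, progressive

/e/→[ø].
Vowels agree with the first vowel, so the harmony is progressive.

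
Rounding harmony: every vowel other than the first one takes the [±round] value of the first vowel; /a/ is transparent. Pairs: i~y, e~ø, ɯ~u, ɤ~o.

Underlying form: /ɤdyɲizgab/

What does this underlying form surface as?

/y/ harmonizes with /ɤ/ ([-round]) → [i]

[ɤdiɲizgab]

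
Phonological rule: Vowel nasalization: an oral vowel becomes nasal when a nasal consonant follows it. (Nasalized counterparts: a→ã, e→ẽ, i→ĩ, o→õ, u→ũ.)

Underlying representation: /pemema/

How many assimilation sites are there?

2

/e/ before nasal /m/ → [ẽ]
/e/ before nasal /m/ → [ẽ]
2 segments change.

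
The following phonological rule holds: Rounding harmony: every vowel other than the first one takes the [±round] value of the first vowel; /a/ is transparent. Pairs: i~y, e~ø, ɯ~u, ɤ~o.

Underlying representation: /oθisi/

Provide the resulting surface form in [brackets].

/i/ harmonizes with /o/ ([+round]) → [y]
/i/ harmonizes with /o/ ([+round]) → [y]

[oθysy]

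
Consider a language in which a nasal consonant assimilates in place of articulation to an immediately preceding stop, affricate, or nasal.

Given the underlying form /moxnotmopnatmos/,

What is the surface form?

[moxnotnopmatnos]

/m/ after /t/ (alveolar) → [n]
/n/ after /p/ (labial) → [m]
/m/ after /t/ (alveolar) → [n]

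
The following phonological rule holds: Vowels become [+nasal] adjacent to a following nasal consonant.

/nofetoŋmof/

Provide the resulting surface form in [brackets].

[nofetõŋmof]

/o/ before nasal /ŋ/ → [õ]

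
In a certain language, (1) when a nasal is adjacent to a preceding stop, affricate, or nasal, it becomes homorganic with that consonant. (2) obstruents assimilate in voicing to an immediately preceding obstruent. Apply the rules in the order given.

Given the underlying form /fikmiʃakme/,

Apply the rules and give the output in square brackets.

Rule 1: /m/ after /k/ (velar) → [ŋ]
Rule 1: /m/ after /k/ (velar) → [ŋ]
After rule 1: fikŋiʃakŋe
Rule 2: no segment meets the rule's conditions; no change.

[fikŋiʃakŋe]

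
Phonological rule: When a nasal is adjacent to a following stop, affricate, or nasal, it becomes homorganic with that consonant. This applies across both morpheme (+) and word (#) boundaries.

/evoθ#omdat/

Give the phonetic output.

/m/ before /d/ (alveolar) → [n]

[evoθ#ondat]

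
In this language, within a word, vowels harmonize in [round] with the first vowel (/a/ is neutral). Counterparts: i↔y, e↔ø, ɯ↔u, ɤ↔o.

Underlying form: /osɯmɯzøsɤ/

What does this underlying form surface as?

[osumuzøso]

/ɯ/ harmonizes with /o/ ([+round]) → [u]
/ɯ/ harmonizes with /o/ ([+round]) → [u]
/ɤ/ harmonizes with /o/ ([+round]) → [o]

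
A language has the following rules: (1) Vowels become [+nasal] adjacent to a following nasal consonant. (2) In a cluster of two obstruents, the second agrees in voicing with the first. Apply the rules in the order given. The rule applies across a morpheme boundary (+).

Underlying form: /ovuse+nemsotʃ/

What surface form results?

[ovusẽ+nẽmsotʃ]

Rule 1: /e/ before nasal /n/ → [ẽ]
Rule 1: /e/ before nasal /m/ → [ẽ]
After rule 1: ovusẽ+nẽmsotʃ
Rule 2: no segment meets the rule's conditions; no change.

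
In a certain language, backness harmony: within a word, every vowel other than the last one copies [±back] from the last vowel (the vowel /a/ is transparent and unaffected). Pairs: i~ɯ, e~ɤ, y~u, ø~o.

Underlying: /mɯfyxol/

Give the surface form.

/y/ harmonizes with /o/ ([+back]) → [u]

[mɯfuxol]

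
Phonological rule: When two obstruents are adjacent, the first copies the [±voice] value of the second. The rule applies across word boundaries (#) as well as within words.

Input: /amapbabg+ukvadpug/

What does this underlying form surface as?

[amabbabg+ugvatpug]

/p/ before /b/ (voiced) → [b]
/k/ before /v/ (voiced) → [g]
/d/ before /p/ (voiceless) → [t]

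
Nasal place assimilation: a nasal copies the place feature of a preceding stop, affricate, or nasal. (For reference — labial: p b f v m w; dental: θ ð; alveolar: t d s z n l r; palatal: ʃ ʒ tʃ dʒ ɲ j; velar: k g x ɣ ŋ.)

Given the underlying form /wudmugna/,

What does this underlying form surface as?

/m/ after /d/ (alveolar) → [n]
/n/ after /g/ (velar) → [ŋ]

[wudnugŋa]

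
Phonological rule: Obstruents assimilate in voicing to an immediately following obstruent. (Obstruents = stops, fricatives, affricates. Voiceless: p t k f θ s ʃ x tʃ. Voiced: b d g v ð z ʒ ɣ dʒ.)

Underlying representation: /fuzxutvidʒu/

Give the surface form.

[fusxudvidʒu]

/z/ before /x/ (voiceless) → [s]
/t/ before /v/ (voiced) → [d]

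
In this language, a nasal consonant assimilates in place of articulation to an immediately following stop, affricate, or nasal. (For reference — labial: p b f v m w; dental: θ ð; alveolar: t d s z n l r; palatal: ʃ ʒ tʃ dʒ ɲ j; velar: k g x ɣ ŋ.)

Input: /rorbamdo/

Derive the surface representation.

/m/ before /d/ (alveolar) → [n]

[rorbando]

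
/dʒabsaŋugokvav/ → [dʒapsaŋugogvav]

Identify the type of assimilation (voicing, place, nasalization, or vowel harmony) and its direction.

voicing assimilation, regressive

/b/→[p] /k/→[g].
Each target copies a feature from the following segment, so the direction is regressive.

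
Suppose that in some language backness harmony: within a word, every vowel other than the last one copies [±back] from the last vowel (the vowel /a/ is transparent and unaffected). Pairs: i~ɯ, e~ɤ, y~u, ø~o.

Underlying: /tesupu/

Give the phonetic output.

[tɤsupu]

/e/ harmonizes with /u/ ([+back]) → [ɤ]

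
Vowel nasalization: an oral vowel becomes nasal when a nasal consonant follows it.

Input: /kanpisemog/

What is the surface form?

/a/ before nasal /n/ → [ã]
/e/ before nasal /m/ → [ẽ]

[kãnpisẽmog]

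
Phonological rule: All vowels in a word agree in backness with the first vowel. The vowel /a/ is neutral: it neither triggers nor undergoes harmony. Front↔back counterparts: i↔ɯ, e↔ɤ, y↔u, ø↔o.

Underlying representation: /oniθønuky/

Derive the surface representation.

/i/ harmonizes with /o/ ([+back]) → [ɯ]
/ø/ harmonizes with /o/ ([+back]) → [o]
/y/ harmonizes with /o/ ([+back]) → [u]

[onɯθonuku]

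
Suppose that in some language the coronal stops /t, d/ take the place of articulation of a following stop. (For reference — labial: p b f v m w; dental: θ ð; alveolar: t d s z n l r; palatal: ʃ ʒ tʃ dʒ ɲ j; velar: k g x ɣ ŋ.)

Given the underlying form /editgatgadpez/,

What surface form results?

/t/ before /g/ (velar) → [k]
/t/ before /g/ (velar) → [k]
/d/ before /p/ (labial) → [b]

[edikgakgabpez]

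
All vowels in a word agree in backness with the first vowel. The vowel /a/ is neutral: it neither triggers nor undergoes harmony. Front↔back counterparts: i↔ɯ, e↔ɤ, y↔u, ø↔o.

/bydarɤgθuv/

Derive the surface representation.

[bydaregθyv]

/ɤ/ harmonizes with /y/ ([-back]) → [e]
/u/ harmonizes with /y/ ([-back]) → [y]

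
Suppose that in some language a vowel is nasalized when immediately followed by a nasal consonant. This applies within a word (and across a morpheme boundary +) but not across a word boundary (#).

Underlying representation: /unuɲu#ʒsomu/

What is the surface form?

/u/ before nasal /n/ → [ũ]
/u/ before nasal /ɲ/ → [ũ]
/o/ before nasal /m/ → [õ]

[ũnũɲu#ʒsõmu]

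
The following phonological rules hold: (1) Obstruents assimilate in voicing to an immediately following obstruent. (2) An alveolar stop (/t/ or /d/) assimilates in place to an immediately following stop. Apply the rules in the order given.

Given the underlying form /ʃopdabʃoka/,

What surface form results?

Rule 1: /p/ before /d/ (voiced) → [b]
Rule 1: /b/ before /ʃ/ (voiceless) → [p]
After rule 1: ʃobdapʃoka
Rule 2: no segment meets the rule's conditions; no change.

[ʃobdapʃoka]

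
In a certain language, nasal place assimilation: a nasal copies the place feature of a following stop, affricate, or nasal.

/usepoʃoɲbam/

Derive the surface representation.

/ɲ/ before /b/ (labial) → [m]

[usepoʃombam]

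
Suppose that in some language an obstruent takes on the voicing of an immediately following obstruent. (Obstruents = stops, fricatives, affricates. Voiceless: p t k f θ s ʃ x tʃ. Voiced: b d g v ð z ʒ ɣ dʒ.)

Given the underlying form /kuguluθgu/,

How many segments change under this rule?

1

/θ/ before /g/ (voiced) → [ð]
1 segment changes.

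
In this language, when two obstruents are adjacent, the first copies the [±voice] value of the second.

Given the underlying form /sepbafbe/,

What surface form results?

/p/ before /b/ (voiced) → [b]
/f/ before /b/ (voiced) → [v]

[sebbavbe]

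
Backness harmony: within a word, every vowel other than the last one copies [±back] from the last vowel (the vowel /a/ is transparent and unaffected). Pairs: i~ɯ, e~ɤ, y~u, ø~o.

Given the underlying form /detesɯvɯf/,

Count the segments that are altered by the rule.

2

/e/ harmonizes with /ɯ/ ([+back]) → [ɤ]
/e/ harmonizes with /ɯ/ ([+back]) → [ɤ]
2 segments change.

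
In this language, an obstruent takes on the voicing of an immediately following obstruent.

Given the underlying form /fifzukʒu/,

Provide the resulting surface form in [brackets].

[fivzugʒu]

/f/ before /z/ (voiced) → [v]
/k/ before /ʒ/ (voiced) → [g]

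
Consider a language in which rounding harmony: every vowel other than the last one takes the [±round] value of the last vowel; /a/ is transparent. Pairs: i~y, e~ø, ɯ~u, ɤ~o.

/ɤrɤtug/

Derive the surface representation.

[orotug]

/ɤ/ harmonizes with /u/ ([+round]) → [o]
/ɤ/ harmonizes with /u/ ([+round]) → [o]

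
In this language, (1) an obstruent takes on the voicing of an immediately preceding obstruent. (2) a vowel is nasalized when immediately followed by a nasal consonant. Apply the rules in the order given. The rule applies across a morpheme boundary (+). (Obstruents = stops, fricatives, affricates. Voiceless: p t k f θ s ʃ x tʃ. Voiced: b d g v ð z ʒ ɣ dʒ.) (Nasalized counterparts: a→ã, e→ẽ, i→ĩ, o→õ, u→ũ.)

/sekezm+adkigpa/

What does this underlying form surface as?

Rule 1: /k/ after /d/ (voiced) → [g]
Rule 1: /p/ after /g/ (voiced) → [b]
After rule 1: sekezm+adgigba
Rule 2: no segment meets the rule's conditions; no change.

[sekezm+adgigba]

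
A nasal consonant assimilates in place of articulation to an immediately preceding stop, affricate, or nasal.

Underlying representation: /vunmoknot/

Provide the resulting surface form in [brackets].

[vunnokŋot]

/m/ after /n/ (alveolar) → [n]
/n/ after /k/ (velar) → [ŋ]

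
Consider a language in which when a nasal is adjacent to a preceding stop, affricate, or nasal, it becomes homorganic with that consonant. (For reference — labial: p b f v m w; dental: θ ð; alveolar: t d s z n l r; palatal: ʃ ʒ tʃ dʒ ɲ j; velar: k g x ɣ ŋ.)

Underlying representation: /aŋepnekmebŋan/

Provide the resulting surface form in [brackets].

/n/ after /p/ (labial) → [m]
/m/ after /k/ (velar) → [ŋ]
/ŋ/ after /b/ (labial) → [m]

[aŋepmekŋebman]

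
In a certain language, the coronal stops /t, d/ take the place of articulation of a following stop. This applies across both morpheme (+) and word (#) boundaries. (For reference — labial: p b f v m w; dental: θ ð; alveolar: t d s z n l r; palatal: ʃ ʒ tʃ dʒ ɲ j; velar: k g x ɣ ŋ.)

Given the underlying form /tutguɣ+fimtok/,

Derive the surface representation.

/t/ before /g/ (velar) → [k]

[tukguɣ+fimtok]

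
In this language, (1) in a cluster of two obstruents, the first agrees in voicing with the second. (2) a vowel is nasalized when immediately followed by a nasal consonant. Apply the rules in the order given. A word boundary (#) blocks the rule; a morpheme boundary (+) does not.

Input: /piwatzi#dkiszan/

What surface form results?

Rule 1: /t/ before /z/ (voiced) → [d]
Rule 1: /d/ before /k/ (voiceless) → [t]
Rule 1: /s/ before /z/ (voiced) → [z]
After rule 1: piwadzi#tkizzan
Rule 2: /a/ before nasal /n/ → [ã]

[piwadzi#tkizzãn]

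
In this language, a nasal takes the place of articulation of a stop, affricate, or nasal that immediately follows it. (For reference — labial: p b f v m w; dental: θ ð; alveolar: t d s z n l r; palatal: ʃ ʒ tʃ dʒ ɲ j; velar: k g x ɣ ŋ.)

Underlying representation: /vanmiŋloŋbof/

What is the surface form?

[vammiŋlombof]

/n/ before /m/ (labial) → [m]
/ŋ/ before /b/ (labial) → [m]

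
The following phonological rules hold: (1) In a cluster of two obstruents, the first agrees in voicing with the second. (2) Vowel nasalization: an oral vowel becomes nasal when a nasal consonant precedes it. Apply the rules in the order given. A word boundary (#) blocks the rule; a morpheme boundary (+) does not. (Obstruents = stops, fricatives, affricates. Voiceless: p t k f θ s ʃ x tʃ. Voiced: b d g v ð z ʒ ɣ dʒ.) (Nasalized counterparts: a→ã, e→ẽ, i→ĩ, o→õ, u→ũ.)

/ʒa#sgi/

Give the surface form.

Rule 1: /s/ before /g/ (voiced) → [z]
After rule 1: ʒa#zgi
Rule 2: no segment meets the rule's conditions; no change.

[ʒa#zgi]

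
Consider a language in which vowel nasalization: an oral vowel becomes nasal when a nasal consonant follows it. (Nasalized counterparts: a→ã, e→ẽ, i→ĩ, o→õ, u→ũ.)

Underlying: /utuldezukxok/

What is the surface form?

no segment meets the rule's conditions; no change.

[utuldezukxok]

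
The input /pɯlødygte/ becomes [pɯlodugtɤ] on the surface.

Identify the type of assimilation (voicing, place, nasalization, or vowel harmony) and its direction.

vowel harmony, progressive

/ø/→[o] /y/→[u] /e/→[ɤ].
Vowels agree with the first vowel, so the harmony is progressive.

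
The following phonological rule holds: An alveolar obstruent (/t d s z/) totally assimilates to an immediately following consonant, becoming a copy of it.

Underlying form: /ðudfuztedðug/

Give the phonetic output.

[ðuffutteððug]

/d/ before /f/ → [f] (total assimilation)
/z/ before /t/ → [t] (total assimilation)
/d/ before /ð/ → [ð] (total assimilation)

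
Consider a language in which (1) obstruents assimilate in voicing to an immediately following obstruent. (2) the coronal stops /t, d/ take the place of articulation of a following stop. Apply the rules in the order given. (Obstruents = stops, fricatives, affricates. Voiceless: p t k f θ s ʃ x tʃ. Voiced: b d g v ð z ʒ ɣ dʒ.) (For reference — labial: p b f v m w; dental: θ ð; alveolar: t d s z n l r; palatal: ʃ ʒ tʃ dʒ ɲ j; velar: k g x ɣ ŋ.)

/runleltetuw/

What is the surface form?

Rule 1: no segment meets the rule's conditions; no change.
After rule 1: runleltetuw
Rule 2: no segment meets the rule's conditions; no change.

[runleltetuw]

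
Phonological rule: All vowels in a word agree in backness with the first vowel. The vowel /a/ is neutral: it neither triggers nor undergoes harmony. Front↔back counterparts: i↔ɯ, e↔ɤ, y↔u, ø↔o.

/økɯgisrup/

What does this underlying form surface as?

/ɯ/ harmonizes with /ø/ ([-back]) → [i]
/u/ harmonizes with /ø/ ([-back]) → [y]

[økigisryp]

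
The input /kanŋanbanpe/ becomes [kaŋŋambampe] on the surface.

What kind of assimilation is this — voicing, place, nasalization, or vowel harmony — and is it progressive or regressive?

place assimilation, regressive

/n/→[ŋ] /n/→[m] /n/→[m].
Each target copies a feature from the following segment, so the direction is regressive.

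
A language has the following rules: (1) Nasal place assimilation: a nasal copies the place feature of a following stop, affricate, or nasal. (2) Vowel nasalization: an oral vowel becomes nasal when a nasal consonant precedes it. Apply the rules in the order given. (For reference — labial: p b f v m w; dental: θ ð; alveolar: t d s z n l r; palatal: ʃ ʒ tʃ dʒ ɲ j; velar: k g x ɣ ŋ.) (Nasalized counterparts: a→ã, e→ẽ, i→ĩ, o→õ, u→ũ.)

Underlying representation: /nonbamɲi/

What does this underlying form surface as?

[nõmbaɲɲĩ]

Rule 1: /n/ before /b/ (labial) → [m]
Rule 1: /m/ before /ɲ/ (palatal) → [ɲ]
After rule 1: nombaɲɲi
Rule 2: /o/ after nasal /n/ → [õ]
Rule 2: /i/ after nasal /ɲ/ → [ĩ]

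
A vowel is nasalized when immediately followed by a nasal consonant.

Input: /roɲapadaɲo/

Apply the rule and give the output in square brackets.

/o/ before nasal /ɲ/ → [õ]
/a/ before nasal /ɲ/ → [ã]

[rõɲapadãɲo]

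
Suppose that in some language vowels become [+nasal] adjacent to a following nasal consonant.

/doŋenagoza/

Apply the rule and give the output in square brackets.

[dõŋẽnagoza]

/o/ before nasal /ŋ/ → [õ]
/e/ before nasal /n/ → [ẽ]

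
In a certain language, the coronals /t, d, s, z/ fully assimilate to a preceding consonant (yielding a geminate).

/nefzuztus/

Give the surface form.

/z/ after /f/ → [f] (total assimilation)
/t/ after /z/ → [z] (total assimilation)

[neffuzzus]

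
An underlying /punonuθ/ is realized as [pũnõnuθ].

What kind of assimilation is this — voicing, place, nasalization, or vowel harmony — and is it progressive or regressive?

/u/→[ũ] /o/→[õ].
Each target copies a feature from the following segment, so the direction is regressive.

nasalization, regressive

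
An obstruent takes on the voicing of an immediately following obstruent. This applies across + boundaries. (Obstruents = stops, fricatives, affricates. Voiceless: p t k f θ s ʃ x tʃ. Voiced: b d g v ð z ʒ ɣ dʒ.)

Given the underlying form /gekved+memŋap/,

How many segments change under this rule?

1

/k/ before /v/ (voiced) → [g]
1 segment changes.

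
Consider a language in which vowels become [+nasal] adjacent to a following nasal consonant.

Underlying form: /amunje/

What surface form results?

/a/ before nasal /m/ → [ã]
/u/ before nasal /n/ → [ũ]

[ãmũnje]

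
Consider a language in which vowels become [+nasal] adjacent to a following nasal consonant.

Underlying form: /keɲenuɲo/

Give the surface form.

/e/ before nasal /ɲ/ → [ẽ]
/e/ before nasal /n/ → [ẽ]
/u/ before nasal /ɲ/ → [ũ]

[kẽɲẽnũɲo]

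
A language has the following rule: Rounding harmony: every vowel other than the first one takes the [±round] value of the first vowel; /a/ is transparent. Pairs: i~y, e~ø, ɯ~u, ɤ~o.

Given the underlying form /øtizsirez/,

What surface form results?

[øtyzsyrøz]

/i/ harmonizes with /ø/ ([+round]) → [y]
/i/ harmonizes with /ø/ ([+round]) → [y]
/e/ harmonizes with /ø/ ([+round]) → [ø]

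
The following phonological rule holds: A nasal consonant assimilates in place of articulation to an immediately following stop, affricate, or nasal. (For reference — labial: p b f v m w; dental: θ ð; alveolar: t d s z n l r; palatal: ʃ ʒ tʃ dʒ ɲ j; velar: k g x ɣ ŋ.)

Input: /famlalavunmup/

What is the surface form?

/n/ before /m/ (labial) → [m]

[famlalavummup]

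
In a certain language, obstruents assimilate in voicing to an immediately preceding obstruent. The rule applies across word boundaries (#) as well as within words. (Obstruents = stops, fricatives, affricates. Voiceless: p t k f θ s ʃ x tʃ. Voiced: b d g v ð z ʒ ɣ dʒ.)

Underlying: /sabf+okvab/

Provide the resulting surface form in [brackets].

[sabv+okfab]

/f/ after /b/ (voiced) → [v]
/v/ after /k/ (voiceless) → [f]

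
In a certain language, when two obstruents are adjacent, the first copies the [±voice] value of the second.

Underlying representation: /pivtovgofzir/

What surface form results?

/v/ before /t/ (voiceless) → [f]
/f/ before /z/ (voiced) → [v]

[piftovgovzir]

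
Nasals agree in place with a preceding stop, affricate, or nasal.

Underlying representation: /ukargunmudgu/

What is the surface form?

[ukargunnudgu]

/m/ after /n/ (alveolar) → [n]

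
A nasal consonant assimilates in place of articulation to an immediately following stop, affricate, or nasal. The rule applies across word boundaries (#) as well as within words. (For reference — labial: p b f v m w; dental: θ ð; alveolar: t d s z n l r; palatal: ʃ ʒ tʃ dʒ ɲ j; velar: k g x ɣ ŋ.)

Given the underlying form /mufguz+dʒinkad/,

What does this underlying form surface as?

/n/ before /k/ (velar) → [ŋ]

[mufguz+dʒiŋkad]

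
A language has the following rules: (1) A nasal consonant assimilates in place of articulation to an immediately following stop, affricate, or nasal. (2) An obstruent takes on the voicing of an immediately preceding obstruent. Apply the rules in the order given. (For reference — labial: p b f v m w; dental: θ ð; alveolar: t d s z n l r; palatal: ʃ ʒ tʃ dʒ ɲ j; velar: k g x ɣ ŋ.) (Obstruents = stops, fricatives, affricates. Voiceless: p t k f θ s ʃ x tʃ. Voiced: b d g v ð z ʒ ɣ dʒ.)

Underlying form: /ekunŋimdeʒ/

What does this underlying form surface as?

Rule 1: /n/ before /ŋ/ (velar) → [ŋ]
Rule 1: /m/ before /d/ (alveolar) → [n]
After rule 1: ekuŋŋindeʒ
Rule 2: no segment meets the rule's conditions; no change.

[ekuŋŋindeʒ]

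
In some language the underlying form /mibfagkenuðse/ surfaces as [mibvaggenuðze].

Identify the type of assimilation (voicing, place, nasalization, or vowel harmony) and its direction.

voicing assimilation, progressive

/f/→[v] /k/→[g] /s/→[z].
Each target copies a feature from the preceding segment, so the direction is progressive.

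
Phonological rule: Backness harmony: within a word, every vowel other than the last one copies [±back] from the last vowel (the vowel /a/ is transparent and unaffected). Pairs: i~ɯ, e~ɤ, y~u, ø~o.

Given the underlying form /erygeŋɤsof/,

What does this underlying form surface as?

/e/ harmonizes with /o/ ([+back]) → [ɤ]
/y/ harmonizes with /o/ ([+back]) → [u]
/e/ harmonizes with /o/ ([+back]) → [ɤ]

[ɤrugɤŋɤsof]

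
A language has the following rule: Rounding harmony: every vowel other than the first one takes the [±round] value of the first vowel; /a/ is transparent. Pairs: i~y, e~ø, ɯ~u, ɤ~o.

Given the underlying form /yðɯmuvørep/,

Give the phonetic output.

/ɯ/ harmonizes with /y/ ([+round]) → [u]
/e/ harmonizes with /y/ ([+round]) → [ø]

[yðumuvørøp]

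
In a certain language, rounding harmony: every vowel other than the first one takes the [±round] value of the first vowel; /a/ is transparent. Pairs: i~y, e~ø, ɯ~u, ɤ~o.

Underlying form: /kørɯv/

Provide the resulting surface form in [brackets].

[køruv]

/ɯ/ harmonizes with /ø/ ([+round]) → [u]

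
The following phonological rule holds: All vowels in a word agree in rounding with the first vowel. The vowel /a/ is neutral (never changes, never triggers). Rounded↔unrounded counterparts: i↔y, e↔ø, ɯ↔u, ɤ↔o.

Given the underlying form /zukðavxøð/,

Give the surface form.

[zukðavxøð]

no segment meets the rule's conditions; no change.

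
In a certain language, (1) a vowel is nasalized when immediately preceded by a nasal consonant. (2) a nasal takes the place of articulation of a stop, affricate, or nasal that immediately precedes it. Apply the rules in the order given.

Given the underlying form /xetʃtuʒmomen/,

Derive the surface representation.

Rule 1: /o/ after nasal /m/ → [õ]
Rule 1: /e/ after nasal /m/ → [ẽ]
After rule 1: xetʃtuʒmõmẽn
Rule 2: no segment meets the rule's conditions; no change.

[xetʃtuʒmõmẽn]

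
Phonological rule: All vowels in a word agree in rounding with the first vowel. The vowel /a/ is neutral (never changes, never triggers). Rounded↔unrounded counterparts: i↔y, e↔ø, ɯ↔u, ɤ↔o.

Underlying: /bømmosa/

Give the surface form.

[bømmosa]

no segment meets the rule's conditions; no change.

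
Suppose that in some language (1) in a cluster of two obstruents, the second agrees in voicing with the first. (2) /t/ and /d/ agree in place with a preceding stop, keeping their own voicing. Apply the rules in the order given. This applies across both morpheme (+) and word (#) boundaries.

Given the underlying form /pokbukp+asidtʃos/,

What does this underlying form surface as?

Rule 1: /b/ after /k/ (voiceless) → [p]
Rule 1: /tʃ/ after /d/ (voiced) → [dʒ]
After rule 1: pokpukp+asiddʒos
Rule 2: no segment meets the rule's conditions; no change.

[pokpukp+asiddʒos]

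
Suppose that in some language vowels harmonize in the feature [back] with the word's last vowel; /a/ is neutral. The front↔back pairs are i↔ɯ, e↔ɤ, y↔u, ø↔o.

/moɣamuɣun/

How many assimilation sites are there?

No segment meets the rule's conditions.

0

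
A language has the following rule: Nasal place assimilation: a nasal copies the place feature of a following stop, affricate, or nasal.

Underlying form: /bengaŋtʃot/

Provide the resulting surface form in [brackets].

/n/ before /g/ (velar) → [ŋ]
/ŋ/ before /tʃ/ (palatal) → [ɲ]

[beŋgaɲtʃot]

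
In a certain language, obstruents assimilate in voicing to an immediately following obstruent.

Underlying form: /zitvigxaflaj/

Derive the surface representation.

/t/ before /v/ (voiced) → [d]
/g/ before /x/ (voiceless) → [k]

[zidvikxaflaj]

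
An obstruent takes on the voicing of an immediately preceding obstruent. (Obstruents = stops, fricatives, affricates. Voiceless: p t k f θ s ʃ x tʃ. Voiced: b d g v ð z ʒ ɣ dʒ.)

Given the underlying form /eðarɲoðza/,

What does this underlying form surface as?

[eðarɲoðza]

no segment meets the rule's conditions; no change.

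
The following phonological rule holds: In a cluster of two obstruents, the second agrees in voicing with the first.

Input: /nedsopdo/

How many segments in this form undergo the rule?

2

/s/ after /d/ (voiced) → [z]
/d/ after /p/ (voiceless) → [t]
2 segments change.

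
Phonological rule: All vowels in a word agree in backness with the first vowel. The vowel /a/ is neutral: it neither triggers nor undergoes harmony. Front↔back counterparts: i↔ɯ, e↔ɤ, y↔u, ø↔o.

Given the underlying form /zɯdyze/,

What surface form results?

[zɯduzɤ]

/y/ harmonizes with /ɯ/ ([+back]) → [u]
/e/ harmonizes with /ɯ/ ([+back]) → [ɤ]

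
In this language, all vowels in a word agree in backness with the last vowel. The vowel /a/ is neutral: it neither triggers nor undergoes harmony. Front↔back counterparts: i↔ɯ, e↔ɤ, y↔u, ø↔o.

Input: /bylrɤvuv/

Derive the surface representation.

[bulrɤvuv]

/y/ harmonizes with /u/ ([+back]) → [u]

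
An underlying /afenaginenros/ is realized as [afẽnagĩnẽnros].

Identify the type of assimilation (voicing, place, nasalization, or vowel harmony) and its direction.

nasalization, regressive

/e/→[ẽ] /i/→[ĩ] /e/→[ẽ].
Each target copies a feature from the following segment, so the direction is regressive.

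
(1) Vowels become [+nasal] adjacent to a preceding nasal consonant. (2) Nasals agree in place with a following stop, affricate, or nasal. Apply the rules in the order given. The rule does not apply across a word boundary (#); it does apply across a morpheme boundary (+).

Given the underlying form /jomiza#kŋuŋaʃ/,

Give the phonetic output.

[jomĩza#kŋũŋãʃ]

Rule 1: /i/ after nasal /m/ → [ĩ]
Rule 1: /u/ after nasal /ŋ/ → [ũ]
Rule 1: /a/ after nasal /ŋ/ → [ã]
After rule 1: jomĩza#kŋũŋãʃ
Rule 2: no segment meets the rule's conditions; no change.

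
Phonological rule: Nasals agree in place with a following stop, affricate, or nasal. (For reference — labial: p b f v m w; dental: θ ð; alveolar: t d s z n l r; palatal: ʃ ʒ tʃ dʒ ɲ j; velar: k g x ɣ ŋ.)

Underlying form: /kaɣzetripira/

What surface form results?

[kaɣzetripira]

no segment meets the rule's conditions; no change.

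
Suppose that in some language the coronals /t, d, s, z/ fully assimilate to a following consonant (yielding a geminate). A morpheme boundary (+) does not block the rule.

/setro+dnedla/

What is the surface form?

[serro+nnella]

/t/ before /r/ → [r] (total assimilation)
/d/ before /n/ → [n] (total assimilation)
/d/ before /l/ → [l] (total assimilation)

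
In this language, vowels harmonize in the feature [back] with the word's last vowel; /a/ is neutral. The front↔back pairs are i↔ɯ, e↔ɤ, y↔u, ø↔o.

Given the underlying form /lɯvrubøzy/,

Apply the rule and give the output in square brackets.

[livrybøzy]

/ɯ/ harmonizes with /y/ ([-back]) → [i]
/u/ harmonizes with /y/ ([-back]) → [y]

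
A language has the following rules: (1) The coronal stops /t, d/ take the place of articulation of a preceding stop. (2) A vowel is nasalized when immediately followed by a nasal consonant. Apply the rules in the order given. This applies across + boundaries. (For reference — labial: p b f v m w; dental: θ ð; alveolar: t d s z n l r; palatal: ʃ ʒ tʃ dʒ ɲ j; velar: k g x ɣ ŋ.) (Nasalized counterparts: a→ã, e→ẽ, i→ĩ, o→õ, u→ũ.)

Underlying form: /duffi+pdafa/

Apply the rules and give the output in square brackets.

Rule 1: /d/ after /p/ (labial) → [b]
After rule 1: duffi+pbafa
Rule 2: no segment meets the rule's conditions; no change.

[duffi+pbafa]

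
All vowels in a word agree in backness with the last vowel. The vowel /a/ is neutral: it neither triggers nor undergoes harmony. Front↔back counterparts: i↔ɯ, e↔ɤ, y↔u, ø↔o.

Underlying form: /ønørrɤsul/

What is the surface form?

[onorrɤsul]

/ø/ harmonizes with /u/ ([+back]) → [o]
/ø/ harmonizes with /u/ ([+back]) → [o]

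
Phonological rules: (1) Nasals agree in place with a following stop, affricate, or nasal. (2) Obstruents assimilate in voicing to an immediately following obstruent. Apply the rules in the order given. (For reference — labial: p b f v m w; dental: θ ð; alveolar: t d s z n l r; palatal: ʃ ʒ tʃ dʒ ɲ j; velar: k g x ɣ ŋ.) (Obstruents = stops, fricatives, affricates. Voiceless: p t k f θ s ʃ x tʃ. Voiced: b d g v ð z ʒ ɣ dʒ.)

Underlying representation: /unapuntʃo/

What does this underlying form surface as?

Rule 1: /n/ before /tʃ/ (palatal) → [ɲ]
After rule 1: unapuɲtʃo
Rule 2: no segment meets the rule's conditions; no change.

[unapuɲtʃo]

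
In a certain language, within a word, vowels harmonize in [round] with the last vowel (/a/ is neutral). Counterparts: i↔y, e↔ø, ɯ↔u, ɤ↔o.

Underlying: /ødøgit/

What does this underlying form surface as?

[edegit]

/ø/ harmonizes with /i/ ([-round]) → [e]
/ø/ harmonizes with /i/ ([-round]) → [e]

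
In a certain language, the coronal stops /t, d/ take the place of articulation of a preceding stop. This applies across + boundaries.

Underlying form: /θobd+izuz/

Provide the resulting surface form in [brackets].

/d/ after /b/ (labial) → [b]

[θobb+izuz]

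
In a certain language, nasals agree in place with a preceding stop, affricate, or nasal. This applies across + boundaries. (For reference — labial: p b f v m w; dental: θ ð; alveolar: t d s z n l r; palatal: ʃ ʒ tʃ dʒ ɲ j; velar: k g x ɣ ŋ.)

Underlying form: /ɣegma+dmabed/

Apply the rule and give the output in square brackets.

[ɣegŋa+dnabed]

/m/ after /g/ (velar) → [ŋ]
/m/ after /d/ (alveolar) → [n]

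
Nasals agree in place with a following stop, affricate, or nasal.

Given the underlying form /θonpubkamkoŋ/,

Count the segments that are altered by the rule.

2

/n/ before /p/ (labial) → [m]
/m/ before /k/ (velar) → [ŋ]
2 segments change.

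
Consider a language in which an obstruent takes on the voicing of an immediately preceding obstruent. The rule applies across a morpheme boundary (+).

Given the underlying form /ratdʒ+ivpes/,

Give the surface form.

[rattʃ+ivbes]

/dʒ/ after /t/ (voiceless) → [tʃ]
/p/ after /v/ (voiced) → [b]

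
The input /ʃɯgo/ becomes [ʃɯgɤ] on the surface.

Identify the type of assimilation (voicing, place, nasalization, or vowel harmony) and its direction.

vowel harmony, progressive

/o/→[ɤ].
Vowels agree with the first vowel, so the harmony is progressive.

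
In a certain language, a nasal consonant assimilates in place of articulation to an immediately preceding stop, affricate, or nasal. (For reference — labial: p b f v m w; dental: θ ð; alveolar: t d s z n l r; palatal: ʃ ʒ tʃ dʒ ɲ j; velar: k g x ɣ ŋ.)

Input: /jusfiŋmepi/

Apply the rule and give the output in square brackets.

[jusfiŋŋepi]

/m/ after /ŋ/ (velar) → [ŋ]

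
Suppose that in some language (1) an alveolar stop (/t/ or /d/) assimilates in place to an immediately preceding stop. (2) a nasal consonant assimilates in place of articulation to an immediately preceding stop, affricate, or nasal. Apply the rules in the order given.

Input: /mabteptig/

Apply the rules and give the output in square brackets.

Rule 1: /t/ after /b/ (labial) → [p]
Rule 1: /t/ after /p/ (labial) → [p]
After rule 1: mabpeppig
Rule 2: no segment meets the rule's conditions; no change.

[mabpeppig]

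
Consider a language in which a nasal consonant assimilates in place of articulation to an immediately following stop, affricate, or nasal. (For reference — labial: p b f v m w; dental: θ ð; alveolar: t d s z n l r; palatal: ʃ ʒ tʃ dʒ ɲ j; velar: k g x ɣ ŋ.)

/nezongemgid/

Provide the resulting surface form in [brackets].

[nezoŋgeŋgid]

/n/ before /g/ (velar) → [ŋ]
/m/ before /g/ (velar) → [ŋ]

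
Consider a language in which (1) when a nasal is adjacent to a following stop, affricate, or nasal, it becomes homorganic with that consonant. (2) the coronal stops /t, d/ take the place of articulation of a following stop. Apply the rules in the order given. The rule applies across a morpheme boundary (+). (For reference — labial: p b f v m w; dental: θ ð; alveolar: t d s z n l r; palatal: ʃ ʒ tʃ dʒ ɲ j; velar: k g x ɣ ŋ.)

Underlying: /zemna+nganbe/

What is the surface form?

[zenna+ŋgambe]

Rule 1: /m/ before /n/ (alveolar) → [n]
Rule 1: /n/ before /g/ (velar) → [ŋ]
Rule 1: /n/ before /b/ (labial) → [m]
After rule 1: zenna+ŋgambe
Rule 2: no segment meets the rule's conditions; no change.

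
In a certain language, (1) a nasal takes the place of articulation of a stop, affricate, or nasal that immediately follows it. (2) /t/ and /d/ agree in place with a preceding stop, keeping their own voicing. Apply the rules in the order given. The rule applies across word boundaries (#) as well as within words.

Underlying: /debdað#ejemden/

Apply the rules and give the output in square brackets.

[debbað#ejenden]

Rule 1: /m/ before /d/ (alveolar) → [n]
After rule 1: debdað#ejenden
Rule 2: /d/ after /b/ (labial) → [b]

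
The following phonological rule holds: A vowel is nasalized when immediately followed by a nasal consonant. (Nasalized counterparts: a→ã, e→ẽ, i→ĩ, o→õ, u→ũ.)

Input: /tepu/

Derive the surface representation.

no segment meets the rule's conditions; no change.

[tepu]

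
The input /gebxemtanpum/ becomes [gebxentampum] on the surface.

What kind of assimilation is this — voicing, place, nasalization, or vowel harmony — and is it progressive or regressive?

/m/→[n] /n/→[m].
Each target copies a feature from the following segment, so the direction is regressive.

place assimilation, regressive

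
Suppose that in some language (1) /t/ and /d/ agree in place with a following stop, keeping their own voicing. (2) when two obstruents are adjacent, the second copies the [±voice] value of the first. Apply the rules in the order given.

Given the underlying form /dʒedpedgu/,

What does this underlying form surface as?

[dʒebbeggu]

Rule 1: /d/ before /p/ (labial) → [b]
Rule 1: /d/ before /g/ (velar) → [g]
After rule 1: dʒebpeggu
Rule 2: /p/ after /b/ (voiced) → [b]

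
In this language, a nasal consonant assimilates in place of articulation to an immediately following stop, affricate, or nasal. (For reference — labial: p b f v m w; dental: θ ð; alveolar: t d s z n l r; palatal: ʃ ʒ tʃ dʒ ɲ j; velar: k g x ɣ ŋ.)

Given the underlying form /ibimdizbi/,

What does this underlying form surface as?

[ibindizbi]

/m/ before /d/ (alveolar) → [n]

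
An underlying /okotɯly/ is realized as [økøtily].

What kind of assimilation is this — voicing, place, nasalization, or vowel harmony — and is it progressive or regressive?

/o/→[ø] /o/→[ø] /ɯ/→[i].
Vowels agree with the last vowel, so the harmony is regressive.

vowel harmony, regressive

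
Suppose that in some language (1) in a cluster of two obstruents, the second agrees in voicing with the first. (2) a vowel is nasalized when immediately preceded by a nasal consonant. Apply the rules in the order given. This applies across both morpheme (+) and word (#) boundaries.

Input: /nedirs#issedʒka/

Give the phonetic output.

[nẽdirs#issedʒga]

Rule 1: /k/ after /dʒ/ (voiced) → [g]
After rule 1: nedirs#issedʒga
Rule 2: /e/ after nasal /n/ → [ẽ]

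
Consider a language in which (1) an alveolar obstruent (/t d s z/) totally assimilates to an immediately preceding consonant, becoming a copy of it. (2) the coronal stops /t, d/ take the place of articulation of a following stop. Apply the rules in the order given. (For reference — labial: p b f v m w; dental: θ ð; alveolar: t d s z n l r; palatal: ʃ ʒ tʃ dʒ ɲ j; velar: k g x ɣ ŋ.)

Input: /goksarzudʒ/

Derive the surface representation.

[gokkarrudʒ]

Rule 1: /s/ after /k/ → [k] (total assimilation)
Rule 1: /z/ after /r/ → [r] (total assimilation)
After rule 1: gokkarrudʒ
Rule 2: no segment meets the rule's conditions; no change.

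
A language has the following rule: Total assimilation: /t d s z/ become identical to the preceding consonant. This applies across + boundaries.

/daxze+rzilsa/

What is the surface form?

[daxxe+rrilla]

/z/ after /x/ → [x] (total assimilation)
/z/ after /r/ → [r] (total assimilation)
/s/ after /l/ → [l] (total assimilation)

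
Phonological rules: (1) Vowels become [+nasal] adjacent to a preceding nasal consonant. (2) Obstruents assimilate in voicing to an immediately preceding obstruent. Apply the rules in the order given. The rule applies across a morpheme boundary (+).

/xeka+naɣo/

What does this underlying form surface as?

[xeka+nãɣo]

Rule 1: /a/ after nasal /n/ → [ã]
After rule 1: xeka+nãɣo
Rule 2: no segment meets the rule's conditions; no change.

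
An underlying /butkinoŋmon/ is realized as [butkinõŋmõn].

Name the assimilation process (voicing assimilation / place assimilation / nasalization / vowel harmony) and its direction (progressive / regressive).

nasalization, progressive

/o/→[õ] /o/→[õ].
Each target copies a feature from the preceding segment, so the direction is progressive.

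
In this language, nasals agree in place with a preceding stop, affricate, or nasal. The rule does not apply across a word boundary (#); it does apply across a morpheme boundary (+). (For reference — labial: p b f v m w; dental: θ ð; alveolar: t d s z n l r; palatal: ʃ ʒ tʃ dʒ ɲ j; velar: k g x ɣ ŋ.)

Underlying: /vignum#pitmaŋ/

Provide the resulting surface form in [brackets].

[vigŋum#pitnaŋ]

/n/ after /g/ (velar) → [ŋ]
/m/ after /t/ (alveolar) → [n]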